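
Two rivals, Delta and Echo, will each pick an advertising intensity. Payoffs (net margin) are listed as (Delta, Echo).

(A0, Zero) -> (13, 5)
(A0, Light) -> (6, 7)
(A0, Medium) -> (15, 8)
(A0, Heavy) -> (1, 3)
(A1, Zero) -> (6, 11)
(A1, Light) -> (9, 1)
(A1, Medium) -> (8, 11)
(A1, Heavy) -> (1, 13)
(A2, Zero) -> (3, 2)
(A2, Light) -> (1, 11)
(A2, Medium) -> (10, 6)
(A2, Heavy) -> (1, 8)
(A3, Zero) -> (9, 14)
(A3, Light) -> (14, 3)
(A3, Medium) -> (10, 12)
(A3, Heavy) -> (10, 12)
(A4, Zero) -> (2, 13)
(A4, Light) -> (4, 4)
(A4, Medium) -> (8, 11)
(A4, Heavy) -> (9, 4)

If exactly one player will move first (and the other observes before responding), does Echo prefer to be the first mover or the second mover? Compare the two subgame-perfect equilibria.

If Delta leads: Echo's best replies are A0→Medium, A1→Heavy, A2→Light, A3→Zero, A4→Zero; Delta's induced payoffs 15, 1, 1, 9, 2; outcome (A0, Medium), payoffs (15, 8).
If Echo leads: Delta's best replies are Zero→A0, Light→A3, Medium→A0, Heavy→A3; Echo's induced payoffs 5, 3, 8, 12; outcome (A3, Heavy), payoffs (10, 12).
Echo gets 12 moving first and 8 moving second, so Echo prefers to move first.

first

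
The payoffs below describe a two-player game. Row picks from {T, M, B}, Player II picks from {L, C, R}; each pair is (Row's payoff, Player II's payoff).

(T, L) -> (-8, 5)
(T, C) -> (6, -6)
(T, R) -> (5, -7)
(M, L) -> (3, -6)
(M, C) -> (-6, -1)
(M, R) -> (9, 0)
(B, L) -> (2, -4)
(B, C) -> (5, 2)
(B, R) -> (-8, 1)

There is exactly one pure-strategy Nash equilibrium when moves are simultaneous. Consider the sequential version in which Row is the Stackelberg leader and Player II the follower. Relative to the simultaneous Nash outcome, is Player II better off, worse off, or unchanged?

unchanged

Work backward from Player II's decision.
- T: Player II compares 5, -6, -7 and picks L; Row would get -8.
- M: Player II compares -6, -1, 0 and picks R; Row would get 9.
- B: Player II compares -4, 2, 1 and picks C; Row would get 5.
Row's induced payoffs are -8, 9, 5, so Row commits to M. Subgame-perfect outcome: (M, R) with payoffs (9, 0).
Under simultaneous play:
Row's best replies: L→M; C→T; R→M.
Player II's best replies: T→L; M→R; B→C.
Only (M, R) has each player best-responding; Nash payoffs (9, 0).
Player II earns 0 sequentially versus 0 at the Nash outcome: unchanged.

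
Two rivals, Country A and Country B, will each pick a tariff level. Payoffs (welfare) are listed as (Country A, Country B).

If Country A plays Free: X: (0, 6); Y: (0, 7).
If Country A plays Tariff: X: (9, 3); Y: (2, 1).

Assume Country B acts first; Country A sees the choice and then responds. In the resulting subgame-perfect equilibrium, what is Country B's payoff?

Country A best-responds to each possible Country B move:
- X: BR = Tariff, leader payoff 3.
- Y: BR = Tariff, leader payoff 1.
Maximizing over 3, 1, Country B chooses X. Subgame-perfect outcome: (Tariff, X) with payoffs (9, 3).

3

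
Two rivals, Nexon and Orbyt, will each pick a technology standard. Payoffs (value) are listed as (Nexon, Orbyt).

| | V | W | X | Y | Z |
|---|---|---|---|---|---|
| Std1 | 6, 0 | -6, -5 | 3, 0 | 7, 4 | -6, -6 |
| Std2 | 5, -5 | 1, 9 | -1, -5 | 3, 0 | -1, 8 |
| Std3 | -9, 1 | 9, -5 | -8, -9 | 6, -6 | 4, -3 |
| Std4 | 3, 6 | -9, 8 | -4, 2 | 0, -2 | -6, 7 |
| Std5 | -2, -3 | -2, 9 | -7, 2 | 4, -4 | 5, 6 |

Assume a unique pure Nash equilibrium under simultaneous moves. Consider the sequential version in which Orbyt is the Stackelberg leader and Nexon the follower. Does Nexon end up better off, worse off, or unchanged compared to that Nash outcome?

Solve by backward induction (Orbyt leads).
- V: Nexon compares 6, 5, -9, 3, -2 and picks Std1; Orbyt would get 0.
- W: Nexon compares -6, 1, 9, -9, -2 and picks Std3; Orbyt would get -5.
- X: Nexon compares 3, -1, -8, -4, -7 and picks Std1; Orbyt would get 0.
- Y: Nexon compares 7, 3, 6, 0, 4 and picks Std1; Orbyt would get 4.
- Z: Nexon compares -6, -1, 4, -6, 5 and picks Std5; Orbyt would get 6.
Orbyt's induced payoffs are 0, -5, 0, 4, 6, so Orbyt commits to Z. Subgame-perfect outcome: (Std5, Z) with payoffs (5, 6).
Now find the simultaneous Nash equilibrium.
Nexon's best replies: V→Std1; W→Std3; X→Std1; Y→Std1; Z→Std5.
Orbyt's best replies: Std1→Y; Std2→W; Std3→V; Std4→W; Std5→W.
The unique mutual best reply is (Std1, Y), giving (7, 4).
Nexon earns 5 sequentially versus 7 at the Nash outcome: worse off.

worse off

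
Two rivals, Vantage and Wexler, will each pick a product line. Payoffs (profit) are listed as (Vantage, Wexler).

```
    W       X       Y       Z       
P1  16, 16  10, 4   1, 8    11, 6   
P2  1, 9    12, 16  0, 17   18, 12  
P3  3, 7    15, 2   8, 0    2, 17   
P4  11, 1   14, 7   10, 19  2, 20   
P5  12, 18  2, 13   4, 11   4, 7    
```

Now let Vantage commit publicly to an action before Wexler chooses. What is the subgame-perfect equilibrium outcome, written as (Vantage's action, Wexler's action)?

(P1, W)

Wexler best-responds to each possible Vantage move:
- P1: BR = W, leader payoff 16.
- P2: BR = Y, leader payoff 0.
- P3: BR = Z, leader payoff 2.
- P4: BR = Z, leader payoff 2.
- P5: BR = W, leader payoff 12.
Vantage's induced payoffs are 16, 0, 2, 2, 12, so Vantage commits to P1. Subgame-perfect outcome: (P1, W) with payoffs (16, 16).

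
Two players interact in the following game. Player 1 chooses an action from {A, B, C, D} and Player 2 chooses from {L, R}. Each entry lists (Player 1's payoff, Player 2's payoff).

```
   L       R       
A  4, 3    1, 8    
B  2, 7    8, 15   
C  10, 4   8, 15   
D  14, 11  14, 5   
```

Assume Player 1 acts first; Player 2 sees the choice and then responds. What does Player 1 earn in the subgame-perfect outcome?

Work backward from Player 2's decision.
- A: Player 2 compares 3, 8 and picks R; Player 1 would get 1.
- B: Player 2 compares 7, 15 and picks R; Player 1 would get 8.
- C: Player 2 compares 4, 15 and picks R; Player 1 would get 8.
- D: Player 2 compares 11, 5 and picks L; Player 1 would get 14.
Among 1, 8, 8, 14, the best is 14 at D. Subgame-perfect outcome: (D, L) with payoffs (14, 11).

14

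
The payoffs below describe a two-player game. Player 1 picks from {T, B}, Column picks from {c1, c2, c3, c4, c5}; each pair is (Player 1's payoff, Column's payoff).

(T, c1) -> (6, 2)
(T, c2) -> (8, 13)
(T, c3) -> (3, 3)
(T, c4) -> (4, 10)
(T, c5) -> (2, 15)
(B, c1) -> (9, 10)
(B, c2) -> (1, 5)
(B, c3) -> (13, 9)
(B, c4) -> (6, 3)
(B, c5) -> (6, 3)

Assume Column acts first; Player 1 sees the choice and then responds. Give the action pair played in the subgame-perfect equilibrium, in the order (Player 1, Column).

(T, c2)

Backward induction with Column moving first.
- c1: BR = B, leader payoff 10.
- c2: BR = T, leader payoff 13.
- c3: BR = B, leader payoff 9.
- c4: BR = B, leader payoff 3.
- c5: BR = B, leader payoff 3.
Maximizing over 10, 13, 9, 3, 3, Column chooses c2. Subgame-perfect outcome: (T, c2) with payoffs (8, 13).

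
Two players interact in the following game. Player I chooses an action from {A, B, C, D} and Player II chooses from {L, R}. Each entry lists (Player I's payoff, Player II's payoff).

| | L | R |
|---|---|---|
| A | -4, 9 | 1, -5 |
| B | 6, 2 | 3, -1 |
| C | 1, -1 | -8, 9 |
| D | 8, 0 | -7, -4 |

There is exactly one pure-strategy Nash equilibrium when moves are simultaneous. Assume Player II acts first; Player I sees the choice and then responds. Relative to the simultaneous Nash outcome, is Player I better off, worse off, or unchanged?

unchanged

Player I best-responds to each possible Player II move:
- L: BR = D, leader payoff 0.
- R: BR = B, leader payoff -1.
Among 0, -1, the best is 0 at L. Subgame-perfect outcome: (D, L) with payoffs (8, 0).
Under simultaneous play:
Player I's best replies: L→D; R→B.
Player II's best replies: A→L; B→L; C→R; D→L.
Only (D, L) has each player best-responding; Nash payoffs (8, 0).
Player I earns 8 sequentially versus 8 at the Nash outcome: unchanged.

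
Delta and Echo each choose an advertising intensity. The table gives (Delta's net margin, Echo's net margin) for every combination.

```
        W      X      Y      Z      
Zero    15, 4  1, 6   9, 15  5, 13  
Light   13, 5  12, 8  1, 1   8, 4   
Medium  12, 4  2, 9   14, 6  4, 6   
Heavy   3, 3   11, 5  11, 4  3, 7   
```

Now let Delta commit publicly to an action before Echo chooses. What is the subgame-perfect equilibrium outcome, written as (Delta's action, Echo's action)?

Work backward from Echo's decision.
- Zero: Echo compares 4, 6, 15, 13 and picks Y; Delta would get 9.
- Light: Echo compares 5, 8, 1, 4 and picks X; Delta would get 12.
- Medium: Echo compares 4, 9, 6, 6 and picks X; Delta would get 2.
- Heavy: Echo compares 3, 5, 4, 7 and picks Z; Delta would get 3.
Among 9, 12, 2, 3, the best is 12 at Light. Subgame-perfect outcome: (Light, X) with payoffs (12, 8).

(Light, X)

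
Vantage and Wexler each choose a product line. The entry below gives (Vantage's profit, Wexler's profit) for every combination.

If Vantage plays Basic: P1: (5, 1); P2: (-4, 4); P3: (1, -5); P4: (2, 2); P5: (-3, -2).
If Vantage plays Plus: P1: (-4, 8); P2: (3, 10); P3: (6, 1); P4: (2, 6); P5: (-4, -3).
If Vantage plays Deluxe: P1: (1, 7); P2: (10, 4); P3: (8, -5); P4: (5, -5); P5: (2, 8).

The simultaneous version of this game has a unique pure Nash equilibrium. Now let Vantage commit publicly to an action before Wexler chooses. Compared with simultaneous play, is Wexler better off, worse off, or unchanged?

Solve by backward induction (Vantage leads).
- Basic: Wexler compares 1, 4, -5, 2, -2 and picks P2; Vantage would get -4.
- Plus: Wexler compares 8, 10, 1, 6, -3 and picks P2; Vantage would get 3.
- Deluxe: Wexler compares 7, 4, -5, -5, 8 and picks P5; Vantage would get 2.
Maximizing over -4, 3, 2, Vantage chooses Plus. Subgame-perfect outcome: (Plus, P2) with payoffs (3, 10).
For the simultaneous game, intersect best replies.
Vantage's best replies: P1→Basic; P2→Deluxe; P3→Deluxe; P4→Deluxe; P5→Deluxe.
Wexler's best replies: Basic→P2; Plus→P2; Deluxe→P5.
Only (Deluxe, P5) has each player best-responding; Nash payoffs (2, 8).
Wexler earns 10 sequentially versus 8 at the Nash outcome: better off.

better off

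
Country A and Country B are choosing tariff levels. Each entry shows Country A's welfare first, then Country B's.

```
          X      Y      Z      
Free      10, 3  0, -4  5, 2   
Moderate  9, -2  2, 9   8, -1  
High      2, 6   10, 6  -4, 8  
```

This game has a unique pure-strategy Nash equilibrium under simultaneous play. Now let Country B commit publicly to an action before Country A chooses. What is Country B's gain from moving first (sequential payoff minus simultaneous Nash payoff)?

3

Country A best-responds to each possible Country B move:
- X → Country A plays Free (best of 10, 9, 2); Country B gets 3.
- Y → Country A plays High (best of 0, 2, 10); Country B gets 6.
- Z → Country A plays Moderate (best of 5, 8, -4); Country B gets -1.
Among 3, 6, -1, the best is 6 at Y. Subgame-perfect outcome: (High, Y) with payoffs (10, 6).
For the simultaneous game, intersect best replies.
Country A's best replies: X→Free; Y→High; Z→Moderate.
Country B's best replies: Free→X; Moderate→Y; High→Z.
Only (Free, X) has each player best-responding; Nash payoffs (10, 3).
Country B's commitment gain: 6 − 3 = 3.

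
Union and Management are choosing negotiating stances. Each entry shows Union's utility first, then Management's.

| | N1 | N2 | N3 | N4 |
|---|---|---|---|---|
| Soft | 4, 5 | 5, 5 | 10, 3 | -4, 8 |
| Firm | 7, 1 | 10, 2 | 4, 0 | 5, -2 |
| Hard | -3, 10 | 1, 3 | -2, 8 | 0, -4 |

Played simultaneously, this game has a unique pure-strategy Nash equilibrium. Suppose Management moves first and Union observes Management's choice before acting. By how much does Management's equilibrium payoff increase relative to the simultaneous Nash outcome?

1

Backward induction with Management moving first.
- N1 → Union plays Firm (best of 4, 7, -3); Management gets 1.
- N2 → Union plays Firm (best of 5, 10, 1); Management gets 2.
- N3 → Union plays Soft (best of 10, 4, -2); Management gets 3.
- N4 → Union plays Firm (best of -4, 5, 0); Management gets -2.
Maximizing over 1, 2, 3, -2, Management chooses N3. Subgame-perfect outcome: (Soft, N3) with payoffs (10, 3).
Under simultaneous play:
Union's best replies: N1→Firm; N2→Firm; N3→Soft; N4→Firm.
Management's best replies: Soft→N4; Firm→N2; Hard→N1.
The unique mutual best reply is (Firm, N2), giving (10, 2).
Management's commitment gain: 3 − 2 = 1.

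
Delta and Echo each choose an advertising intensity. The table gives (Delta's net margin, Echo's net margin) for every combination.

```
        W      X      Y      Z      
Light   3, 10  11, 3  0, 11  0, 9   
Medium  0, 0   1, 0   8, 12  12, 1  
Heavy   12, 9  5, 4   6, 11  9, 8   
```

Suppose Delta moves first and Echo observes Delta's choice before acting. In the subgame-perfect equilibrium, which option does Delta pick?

Medium

Work backward from Echo's decision.
- Light → Echo plays Y (best of 10, 3, 11, 9); Delta gets 0.
- Medium → Echo plays Y (best of 0, 0, 12, 1); Delta gets 8.
- Heavy → Echo plays Y (best of 9, 4, 11, 8); Delta gets 6.
Among 0, 8, 6, the best is 8 at Medium. Subgame-perfect outcome: (Medium, Y) with payoffs (8, 12).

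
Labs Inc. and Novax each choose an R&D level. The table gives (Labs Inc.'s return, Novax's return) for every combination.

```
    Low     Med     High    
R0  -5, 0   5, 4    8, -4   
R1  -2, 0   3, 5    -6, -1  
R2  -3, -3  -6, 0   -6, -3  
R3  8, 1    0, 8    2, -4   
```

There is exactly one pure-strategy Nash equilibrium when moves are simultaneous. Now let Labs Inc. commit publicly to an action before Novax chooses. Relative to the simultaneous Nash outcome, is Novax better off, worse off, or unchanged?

unchanged

Solve by backward induction (Labs Inc. leads).
- R0 → Novax plays Med (best of 0, 4, -4); Labs Inc. gets 5.
- R1 → Novax plays Med (best of 0, 5, -1); Labs Inc. gets 3.
- R2 → Novax plays Med (best of -3, 0, -3); Labs Inc. gets -6.
- R3 → Novax plays Med (best of 1, 8, -4); Labs Inc. gets 0.
Labs Inc.'s induced payoffs are 5, 3, -6, 0, so Labs Inc. commits to R0. Subgame-perfect outcome: (R0, Med) with payoffs (5, 4).
For the simultaneous game, intersect best replies.
Labs Inc.'s best replies: Low→R3; Med→R0; High→R0.
Novax's best replies: R0→Med; R1→Med; R2→Med; R3→Med.
Only (R0, Med) has each player best-responding; Nash payoffs (5, 4).
Novax earns 4 sequentially versus 4 at the Nash outcome: unchanged.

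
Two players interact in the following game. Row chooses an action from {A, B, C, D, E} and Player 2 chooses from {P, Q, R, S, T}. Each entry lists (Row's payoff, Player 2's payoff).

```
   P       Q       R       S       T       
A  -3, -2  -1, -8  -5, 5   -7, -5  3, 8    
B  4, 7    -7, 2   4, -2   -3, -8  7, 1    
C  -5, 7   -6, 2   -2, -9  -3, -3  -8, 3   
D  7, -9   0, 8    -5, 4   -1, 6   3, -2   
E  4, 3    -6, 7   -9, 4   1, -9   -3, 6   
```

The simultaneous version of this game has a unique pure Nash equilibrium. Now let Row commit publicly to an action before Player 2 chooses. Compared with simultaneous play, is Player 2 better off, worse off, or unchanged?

worse off

Solve by backward induction (Row leads).
- A: BR = T, leader payoff 3.
- B: BR = P, leader payoff 4.
- C: BR = P, leader payoff -5.
- D: BR = Q, leader payoff 0.
- E: BR = Q, leader payoff -6.
Maximizing over 3, 4, -5, 0, -6, Row chooses B. Subgame-perfect outcome: (B, P) with payoffs (4, 7).
Under simultaneous play:
Row's best replies: P→D; Q→D; R→B; S→E; T→B.
Player 2's best replies: A→T; B→P; C→P; D→Q; E→Q.
Only (D, Q) has each player best-responding; Nash payoffs (0, 8).
Player 2 earns 7 sequentially versus 8 at the Nash outcome: worse off.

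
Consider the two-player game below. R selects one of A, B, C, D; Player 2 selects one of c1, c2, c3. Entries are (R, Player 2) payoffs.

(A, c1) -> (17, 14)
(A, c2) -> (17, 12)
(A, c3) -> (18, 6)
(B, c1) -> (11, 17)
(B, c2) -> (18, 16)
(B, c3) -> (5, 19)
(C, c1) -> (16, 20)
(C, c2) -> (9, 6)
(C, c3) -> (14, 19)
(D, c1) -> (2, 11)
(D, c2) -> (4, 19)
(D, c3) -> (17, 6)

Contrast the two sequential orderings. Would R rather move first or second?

If R leads: Player 2's best replies are A→c1, B→c3, C→c1, D→c2; R's induced payoffs 17, 5, 16, 4; outcome (A, c1), payoffs (17, 14).
If Player 2 leads: R's best replies are c1→A, c2→B, c3→A; Player 2's induced payoffs 14, 16, 6; outcome (B, c2), payoffs (18, 16).
R gets 17 moving first and 18 moving second, so R prefers to move second.

second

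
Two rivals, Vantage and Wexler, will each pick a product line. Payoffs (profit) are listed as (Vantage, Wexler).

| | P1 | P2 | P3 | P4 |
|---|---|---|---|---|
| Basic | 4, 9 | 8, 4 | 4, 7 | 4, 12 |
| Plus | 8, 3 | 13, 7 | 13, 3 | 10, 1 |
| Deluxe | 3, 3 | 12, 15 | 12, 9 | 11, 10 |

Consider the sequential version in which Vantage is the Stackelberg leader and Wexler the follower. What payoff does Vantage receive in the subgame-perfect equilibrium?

13

Solve by backward induction (Vantage leads).
- Basic → Wexler plays P4 (best of 9, 4, 7, 12); Vantage gets 4.
- Plus → Wexler plays P2 (best of 3, 7, 3, 1); Vantage gets 13.
- Deluxe → Wexler plays P2 (best of 3, 15, 9, 10); Vantage gets 12.
Vantage's induced payoffs are 4, 13, 12, so Vantage commits to Plus. Subgame-perfect outcome: (Plus, P2) with payoffs (13, 7).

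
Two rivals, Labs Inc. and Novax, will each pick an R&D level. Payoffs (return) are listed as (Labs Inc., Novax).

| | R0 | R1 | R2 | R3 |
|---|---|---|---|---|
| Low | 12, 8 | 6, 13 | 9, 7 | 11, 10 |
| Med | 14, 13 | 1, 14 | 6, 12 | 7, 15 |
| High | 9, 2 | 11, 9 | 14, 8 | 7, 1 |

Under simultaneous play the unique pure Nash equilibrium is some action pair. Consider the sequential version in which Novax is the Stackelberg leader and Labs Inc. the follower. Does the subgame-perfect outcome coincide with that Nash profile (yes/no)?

Labs Inc. best-responds to each possible Novax move:
- R0 → Labs Inc. plays Med (best of 12, 14, 9); Novax gets 13.
- R1 → Labs Inc. plays High (best of 6, 1, 11); Novax gets 9.
- R2 → Labs Inc. plays High (best of 9, 6, 14); Novax gets 8.
- R3 → Labs Inc. plays Low (best of 11, 7, 7); Novax gets 10.
Maximizing over 13, 9, 8, 10, Novax chooses R0. Subgame-perfect outcome: (Med, R0) with payoffs (14, 13).
Under simultaneous play:
Labs Inc.'s best replies: R0→Med; R1→High; R2→High; R3→Low.
Novax's best replies: Low→R1; Med→R3; High→R1.
Only (High, R1) has each player best-responding; Nash payoffs (11, 9).
Sequential outcome (Med, R0) differs from the Nash profile (High, R1).

no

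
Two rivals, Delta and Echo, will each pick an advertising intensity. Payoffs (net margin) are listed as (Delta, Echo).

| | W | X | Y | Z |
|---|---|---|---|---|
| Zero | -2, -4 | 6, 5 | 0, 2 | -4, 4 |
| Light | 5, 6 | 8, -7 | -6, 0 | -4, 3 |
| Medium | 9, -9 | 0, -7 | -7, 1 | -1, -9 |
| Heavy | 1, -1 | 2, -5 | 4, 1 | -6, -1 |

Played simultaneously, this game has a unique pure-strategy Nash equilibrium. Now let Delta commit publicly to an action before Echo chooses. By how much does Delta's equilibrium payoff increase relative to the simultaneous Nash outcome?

2

Solve by backward induction (Delta leads).
- Zero → Echo plays X (best of -4, 5, 2, 4); Delta gets 6.
- Light → Echo plays W (best of 6, -7, 0, 3); Delta gets 5.
- Medium → Echo plays Y (best of -9, -7, 1, -9); Delta gets -7.
- Heavy → Echo plays Y (best of -1, -5, 1, -1); Delta gets 4.
Maximizing over 6, 5, -7, 4, Delta chooses Zero. Subgame-perfect outcome: (Zero, X) with payoffs (6, 5).
For the simultaneous game, intersect best replies.
Delta's best replies: W→Medium; X→Light; Y→Heavy; Z→Medium.
Echo's best replies: Zero→X; Light→W; Medium→Y; Heavy→Y.
The unique mutual best reply is (Heavy, Y), giving (4, 1).
Delta's commitment gain: 6 − 4 = 2.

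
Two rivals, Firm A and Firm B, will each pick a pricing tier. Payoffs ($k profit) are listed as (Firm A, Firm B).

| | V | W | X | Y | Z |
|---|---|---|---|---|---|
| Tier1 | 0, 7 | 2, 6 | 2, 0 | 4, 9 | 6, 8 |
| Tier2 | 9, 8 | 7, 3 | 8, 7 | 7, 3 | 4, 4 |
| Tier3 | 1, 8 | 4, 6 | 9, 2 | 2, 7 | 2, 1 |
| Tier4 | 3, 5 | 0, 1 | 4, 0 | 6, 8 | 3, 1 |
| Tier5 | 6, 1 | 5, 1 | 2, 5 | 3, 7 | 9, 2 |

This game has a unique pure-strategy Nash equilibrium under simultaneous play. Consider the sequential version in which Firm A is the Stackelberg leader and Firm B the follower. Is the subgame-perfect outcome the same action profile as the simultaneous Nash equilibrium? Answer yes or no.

Work backward from Firm B's decision.
- Tier1: Firm B compares 7, 6, 0, 9, 8 and picks Y; Firm A would get 4.
- Tier2: Firm B compares 8, 3, 7, 3, 4 and picks V; Firm A would get 9.
- Tier3: Firm B compares 8, 6, 2, 7, 1 and picks V; Firm A would get 1.
- Tier4: Firm B compares 5, 1, 0, 8, 1 and picks Y; Firm A would get 6.
- Tier5: Firm B compares 1, 1, 5, 7, 2 and picks Y; Firm A would get 3.
Maximizing over 4, 9, 1, 6, 3, Firm A chooses Tier2. Subgame-perfect outcome: (Tier2, V) with payoffs (9, 8).
For the simultaneous game, intersect best replies.
Firm A's best replies: V→Tier2; W→Tier2; X→Tier3; Y→Tier2; Z→Tier5.
Firm B's best replies: Tier1→Y; Tier2→V; Tier3→V; Tier4→Y; Tier5→Y.
Only (Tier2, V) has each player best-responding; Nash payoffs (9, 8).
Sequential outcome (Tier2, V) coincides with the Nash profile (Tier2, V).

yes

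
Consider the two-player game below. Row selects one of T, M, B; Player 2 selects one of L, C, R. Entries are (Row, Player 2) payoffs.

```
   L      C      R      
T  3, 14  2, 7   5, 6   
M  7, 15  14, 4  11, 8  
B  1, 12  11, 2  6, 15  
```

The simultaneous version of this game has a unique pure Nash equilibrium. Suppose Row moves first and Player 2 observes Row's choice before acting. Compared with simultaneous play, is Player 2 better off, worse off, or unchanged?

unchanged

Work backward from Player 2's decision.
- T: Player 2 compares 14, 7, 6 and picks L; Row would get 3.
- M: Player 2 compares 15, 4, 8 and picks L; Row would get 7.
- B: Player 2 compares 12, 2, 15 and picks R; Row would get 6.
Maximizing over 3, 7, 6, Row chooses M. Subgame-perfect outcome: (M, L) with payoffs (7, 15).
For the simultaneous game, intersect best replies.
Row's best replies: L→M; C→M; R→M.
Player 2's best replies: T→L; M→L; B→R.
The unique mutual best reply is (M, L), giving (7, 15).
Player 2 earns 15 sequentially versus 15 at the Nash outcome: unchanged.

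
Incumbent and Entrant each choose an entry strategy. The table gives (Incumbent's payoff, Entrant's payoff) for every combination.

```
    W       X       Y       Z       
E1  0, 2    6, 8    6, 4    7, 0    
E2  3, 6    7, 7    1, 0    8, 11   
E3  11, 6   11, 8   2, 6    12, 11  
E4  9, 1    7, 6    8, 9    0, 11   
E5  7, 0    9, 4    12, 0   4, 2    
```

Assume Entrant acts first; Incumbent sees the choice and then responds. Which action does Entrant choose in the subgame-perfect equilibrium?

Z

Backward induction with Entrant moving first.
- W → Incumbent plays E3 (best of 0, 3, 11, 9, 7); Entrant gets 6.
- X → Incumbent plays E3 (best of 6, 7, 11, 7, 9); Entrant gets 8.
- Y → Incumbent plays E5 (best of 6, 1, 2, 8, 12); Entrant gets 0.
- Z → Incumbent plays E3 (best of 7, 8, 12, 0, 4); Entrant gets 11.
Among 6, 8, 0, 11, the best is 11 at Z. Subgame-perfect outcome: (E3, Z) with payoffs (12, 11).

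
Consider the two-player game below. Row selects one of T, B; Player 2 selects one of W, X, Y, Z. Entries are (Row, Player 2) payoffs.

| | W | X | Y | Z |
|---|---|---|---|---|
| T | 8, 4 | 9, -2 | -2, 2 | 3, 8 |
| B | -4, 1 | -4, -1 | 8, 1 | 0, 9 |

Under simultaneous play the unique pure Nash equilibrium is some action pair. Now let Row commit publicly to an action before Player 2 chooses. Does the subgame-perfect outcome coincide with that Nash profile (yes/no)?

yes

Solve by backward induction (Row leads).
- T: Player 2 compares 4, -2, 2, 8 and picks Z; Row would get 3.
- B: Player 2 compares 1, -1, 1, 9 and picks Z; Row would get 0.
Among 3, 0, the best is 3 at T. Subgame-perfect outcome: (T, Z) with payoffs (3, 8).
Under simultaneous play:
Row's best replies: W→T; X→T; Y→B; Z→T.
Player 2's best replies: T→Z; B→Z.
Only (T, Z) has each player best-responding; Nash payoffs (3, 8).
Sequential outcome (T, Z) coincides with the Nash profile (T, Z).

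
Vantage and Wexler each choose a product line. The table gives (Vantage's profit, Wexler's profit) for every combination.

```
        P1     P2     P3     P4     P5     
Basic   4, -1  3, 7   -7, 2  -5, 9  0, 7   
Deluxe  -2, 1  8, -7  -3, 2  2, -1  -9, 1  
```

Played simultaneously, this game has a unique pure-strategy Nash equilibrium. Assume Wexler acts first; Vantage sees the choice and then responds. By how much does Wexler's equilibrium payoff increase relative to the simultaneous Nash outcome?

Backward induction with Wexler moving first.
- P1: Vantage compares 4, -2 and picks Basic; Wexler would get -1.
- P2: Vantage compares 3, 8 and picks Deluxe; Wexler would get -7.
- P3: Vantage compares -7, -3 and picks Deluxe; Wexler would get 2.
- P4: Vantage compares -5, 2 and picks Deluxe; Wexler would get -1.
- P5: Vantage compares 0, -9 and picks Basic; Wexler would get 7.
Maximizing over -1, -7, 2, -1, 7, Wexler chooses P5. Subgame-perfect outcome: (Basic, P5) with payoffs (0, 7).
Now find the simultaneous Nash equilibrium.
Vantage's best replies: P1→Basic; P2→Deluxe; P3→Deluxe; P4→Deluxe; P5→Basic.
Wexler's best replies: Basic→P4; Deluxe→P3.
The unique mutual best reply is (Deluxe, P3), giving (-3, 2).
Wexler's commitment gain: 7 − 2 = 5.

5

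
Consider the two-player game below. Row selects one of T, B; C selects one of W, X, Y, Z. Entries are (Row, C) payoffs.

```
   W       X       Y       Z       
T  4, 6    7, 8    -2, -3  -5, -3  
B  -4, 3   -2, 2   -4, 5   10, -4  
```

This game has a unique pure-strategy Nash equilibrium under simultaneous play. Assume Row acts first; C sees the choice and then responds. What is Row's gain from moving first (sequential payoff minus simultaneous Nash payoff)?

0

Backward induction with Row moving first.
- T: BR = X, leader payoff 7.
- B: BR = Y, leader payoff -4.
Maximizing over 7, -4, Row chooses T. Subgame-perfect outcome: (T, X) with payoffs (7, 8).
Now find the simultaneous Nash equilibrium.
Row's best replies: W→T; X→T; Y→T; Z→B.
C's best replies: T→X; B→Y.
Only (T, X) has each player best-responding; Nash payoffs (7, 8).
Row's commitment gain: 7 − 7 = 0.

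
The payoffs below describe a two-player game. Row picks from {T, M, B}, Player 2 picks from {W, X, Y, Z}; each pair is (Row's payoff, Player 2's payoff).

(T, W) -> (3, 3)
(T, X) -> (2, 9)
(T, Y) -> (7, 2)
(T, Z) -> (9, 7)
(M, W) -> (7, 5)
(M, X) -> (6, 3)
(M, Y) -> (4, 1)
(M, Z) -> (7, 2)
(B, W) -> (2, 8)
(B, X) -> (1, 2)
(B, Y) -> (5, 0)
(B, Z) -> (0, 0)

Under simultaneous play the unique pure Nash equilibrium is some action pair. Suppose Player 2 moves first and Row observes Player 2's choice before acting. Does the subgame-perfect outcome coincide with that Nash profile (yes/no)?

no

Backward induction with Player 2 moving first.
- W: BR = M, leader payoff 5.
- X: BR = M, leader payoff 3.
- Y: BR = T, leader payoff 2.
- Z: BR = T, leader payoff 7.
Among 5, 3, 2, 7, the best is 7 at Z. Subgame-perfect outcome: (T, Z) with payoffs (9, 7).
For the simultaneous game, intersect best replies.
Row's best replies: W→M; X→M; Y→T; Z→T.
Player 2's best replies: T→X; M→W; B→W.
The unique mutual best reply is (M, W), giving (7, 5).
Sequential outcome (T, Z) differs from the Nash profile (M, W).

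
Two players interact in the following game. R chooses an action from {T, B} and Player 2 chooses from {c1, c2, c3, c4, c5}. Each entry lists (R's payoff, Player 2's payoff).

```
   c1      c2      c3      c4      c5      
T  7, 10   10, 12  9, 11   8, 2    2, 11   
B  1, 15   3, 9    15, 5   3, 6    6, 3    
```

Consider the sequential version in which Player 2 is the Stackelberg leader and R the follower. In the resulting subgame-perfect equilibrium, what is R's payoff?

10

Solve by backward induction (Player 2 leads).
- c1: BR = T, leader payoff 10.
- c2: BR = T, leader payoff 12.
- c3: BR = B, leader payoff 5.
- c4: BR = T, leader payoff 2.
- c5: BR = B, leader payoff 3.
Player 2's induced payoffs are 10, 12, 5, 2, 3, so Player 2 commits to c2. Subgame-perfect outcome: (T, c2) with payoffs (10, 12).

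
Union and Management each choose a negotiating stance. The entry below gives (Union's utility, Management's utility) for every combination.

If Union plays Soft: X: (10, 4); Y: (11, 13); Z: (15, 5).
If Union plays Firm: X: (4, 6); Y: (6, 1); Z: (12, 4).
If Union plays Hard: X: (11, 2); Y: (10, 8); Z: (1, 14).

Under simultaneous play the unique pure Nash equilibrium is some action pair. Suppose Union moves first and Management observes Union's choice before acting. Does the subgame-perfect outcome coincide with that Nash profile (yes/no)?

yes

Work backward from Management's decision.
- Soft → Management plays Y (best of 4, 13, 5); Union gets 11.
- Firm → Management plays X (best of 6, 1, 4); Union gets 4.
- Hard → Management plays Z (best of 2, 8, 14); Union gets 1.
Union's induced payoffs are 11, 4, 1, so Union commits to Soft. Subgame-perfect outcome: (Soft, Y) with payoffs (11, 13).
Under simultaneous play:
Union's best replies: X→Hard; Y→Soft; Z→Soft.
Management's best replies: Soft→Y; Firm→X; Hard→Z.
The unique mutual best reply is (Soft, Y), giving (11, 13).
Sequential outcome (Soft, Y) coincides with the Nash profile (Soft, Y).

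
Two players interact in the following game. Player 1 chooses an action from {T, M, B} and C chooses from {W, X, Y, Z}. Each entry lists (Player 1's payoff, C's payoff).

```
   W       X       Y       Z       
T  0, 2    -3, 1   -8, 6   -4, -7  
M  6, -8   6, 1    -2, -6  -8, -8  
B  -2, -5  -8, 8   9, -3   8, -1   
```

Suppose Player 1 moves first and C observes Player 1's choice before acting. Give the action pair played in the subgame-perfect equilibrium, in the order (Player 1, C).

(M, X)

Work backward from C's decision.
- T: BR = Y, leader payoff -8.
- M: BR = X, leader payoff 6.
- B: BR = X, leader payoff -8.
Maximizing over -8, 6, -8, Player 1 chooses M. Subgame-perfect outcome: (M, X) with payoffs (6, 1).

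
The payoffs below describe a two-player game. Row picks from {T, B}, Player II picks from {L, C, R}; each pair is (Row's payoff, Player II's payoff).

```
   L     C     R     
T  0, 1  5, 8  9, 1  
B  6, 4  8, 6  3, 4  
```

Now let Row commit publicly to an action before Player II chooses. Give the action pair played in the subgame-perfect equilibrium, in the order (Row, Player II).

Player II best-responds to each possible Row move:
- T → Player II plays C (best of 1, 8, 1); Row gets 5.
- B → Player II plays C (best of 4, 6, 4); Row gets 8.
Maximizing over 5, 8, Row chooses B. Subgame-perfect outcome: (B, C) with payoffs (8, 6).

(B, C)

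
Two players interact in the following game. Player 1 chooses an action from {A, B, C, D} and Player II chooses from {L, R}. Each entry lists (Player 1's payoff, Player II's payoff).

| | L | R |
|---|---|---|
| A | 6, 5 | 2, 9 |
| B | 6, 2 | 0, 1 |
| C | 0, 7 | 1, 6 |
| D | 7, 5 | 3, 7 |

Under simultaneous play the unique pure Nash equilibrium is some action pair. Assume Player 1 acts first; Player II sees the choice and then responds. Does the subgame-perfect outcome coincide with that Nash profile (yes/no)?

no

Solve by backward induction (Player 1 leads).
- A: Player II compares 5, 9 and picks R; Player 1 would get 2.
- B: Player II compares 2, 1 and picks L; Player 1 would get 6.
- C: Player II compares 7, 6 and picks L; Player 1 would get 0.
- D: Player II compares 5, 7 and picks R; Player 1 would get 3.
Player 1's induced payoffs are 2, 6, 0, 3, so Player 1 commits to B. Subgame-perfect outcome: (B, L) with payoffs (6, 2).
Now find the simultaneous Nash equilibrium.
Player 1's best replies: L→D; R→D.
Player II's best replies: A→R; B→L; C→L; D→R.
Only (D, R) has each player best-responding; Nash payoffs (3, 7).
Sequential outcome (B, L) differs from the Nash profile (D, R).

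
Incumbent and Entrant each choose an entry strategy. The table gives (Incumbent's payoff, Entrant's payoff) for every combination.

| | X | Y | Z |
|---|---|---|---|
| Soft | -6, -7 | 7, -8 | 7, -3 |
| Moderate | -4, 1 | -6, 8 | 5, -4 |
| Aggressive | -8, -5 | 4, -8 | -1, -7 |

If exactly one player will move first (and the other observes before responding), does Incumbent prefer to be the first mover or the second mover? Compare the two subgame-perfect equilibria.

first

If Incumbent leads: Entrant's best replies are Soft→Z, Moderate→Y, Aggressive→X; Incumbent's induced payoffs 7, -6, -8; outcome (Soft, Z), payoffs (7, -3).
If Entrant leads: Incumbent's best replies are X→Moderate, Y→Soft, Z→Soft; Entrant's induced payoffs 1, -8, -3; outcome (Moderate, X), payoffs (-4, 1).
Incumbent gets 7 moving first and -4 moving second, so Incumbent prefers to move first.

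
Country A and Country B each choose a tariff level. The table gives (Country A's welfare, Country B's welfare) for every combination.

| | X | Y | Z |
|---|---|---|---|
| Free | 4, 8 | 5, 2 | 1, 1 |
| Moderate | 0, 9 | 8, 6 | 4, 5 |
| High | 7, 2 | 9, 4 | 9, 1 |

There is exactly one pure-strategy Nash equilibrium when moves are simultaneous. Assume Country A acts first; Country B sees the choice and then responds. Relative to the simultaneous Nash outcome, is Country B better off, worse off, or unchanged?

unchanged

Work backward from Country B's decision.
- Free: Country B compares 8, 2, 1 and picks X; Country A would get 4.
- Moderate: Country B compares 9, 6, 5 and picks X; Country A would get 0.
- High: Country B compares 2, 4, 1 and picks Y; Country A would get 9.
Among 4, 0, 9, the best is 9 at High. Subgame-perfect outcome: (High, Y) with payoffs (9, 4).
For the simultaneous game, intersect best replies.
Country A's best replies: X→High; Y→High; Z→High.
Country B's best replies: Free→X; Moderate→X; High→Y.
The unique mutual best reply is (High, Y), giving (9, 4).
Country B earns 4 sequentially versus 4 at the Nash outcome: unchanged.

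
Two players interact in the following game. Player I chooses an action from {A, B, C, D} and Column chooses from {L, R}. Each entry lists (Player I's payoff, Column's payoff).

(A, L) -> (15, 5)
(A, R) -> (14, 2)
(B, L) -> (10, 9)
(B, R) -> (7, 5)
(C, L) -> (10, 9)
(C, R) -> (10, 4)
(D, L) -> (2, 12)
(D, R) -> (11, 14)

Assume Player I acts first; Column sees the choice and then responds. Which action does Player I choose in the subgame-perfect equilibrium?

A

Solve by backward induction (Player I leads).
- A → Column plays L (best of 5, 2); Player I gets 15.
- B → Column plays L (best of 9, 5); Player I gets 10.
- C → Column plays L (best of 9, 4); Player I gets 10.
- D → Column plays R (best of 12, 14); Player I gets 11.
Player I's induced payoffs are 15, 10, 10, 11, so Player I commits to A. Subgame-perfect outcome: (A, L) with payoffs (15, 5).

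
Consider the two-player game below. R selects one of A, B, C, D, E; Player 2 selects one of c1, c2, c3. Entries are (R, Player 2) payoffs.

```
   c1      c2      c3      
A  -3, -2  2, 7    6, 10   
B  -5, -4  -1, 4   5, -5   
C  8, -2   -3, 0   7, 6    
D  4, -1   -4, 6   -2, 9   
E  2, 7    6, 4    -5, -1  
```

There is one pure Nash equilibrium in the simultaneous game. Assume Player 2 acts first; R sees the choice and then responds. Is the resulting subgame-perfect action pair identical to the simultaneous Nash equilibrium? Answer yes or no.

Work backward from R's decision.
- c1 → R plays C (best of -3, -5, 8, 4, 2); Player 2 gets -2.
- c2 → R plays E (best of 2, -1, -3, -4, 6); Player 2 gets 4.
- c3 → R plays C (best of 6, 5, 7, -2, -5); Player 2 gets 6.
Maximizing over -2, 4, 6, Player 2 chooses c3. Subgame-perfect outcome: (C, c3) with payoffs (7, 6).
Under simultaneous play:
R's best replies: c1→C; c2→E; c3→C.
Player 2's best replies: A→c3; B→c2; C→c3; D→c3; E→c1.
Only (C, c3) has each player best-responding; Nash payoffs (7, 6).
Sequential outcome (C, c3) coincides with the Nash profile (C, c3).

yes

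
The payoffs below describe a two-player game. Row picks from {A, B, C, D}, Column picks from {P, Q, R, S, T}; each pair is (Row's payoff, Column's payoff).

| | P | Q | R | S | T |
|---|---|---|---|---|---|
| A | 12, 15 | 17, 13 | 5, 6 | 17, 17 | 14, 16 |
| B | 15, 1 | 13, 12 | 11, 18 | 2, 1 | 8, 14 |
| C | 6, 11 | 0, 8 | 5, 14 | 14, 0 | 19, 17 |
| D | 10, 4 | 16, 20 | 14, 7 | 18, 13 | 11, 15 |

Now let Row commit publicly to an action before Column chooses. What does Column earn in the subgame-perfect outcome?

17

Backward induction with Row moving first.
- A → Column plays S (best of 15, 13, 6, 17, 16); Row gets 17.
- B → Column plays R (best of 1, 12, 18, 1, 14); Row gets 11.
- C → Column plays T (best of 11, 8, 14, 0, 17); Row gets 19.
- D → Column plays Q (best of 4, 20, 7, 13, 15); Row gets 16.
Maximizing over 17, 11, 19, 16, Row chooses C. Subgame-perfect outcome: (C, T) with payoffs (19, 17).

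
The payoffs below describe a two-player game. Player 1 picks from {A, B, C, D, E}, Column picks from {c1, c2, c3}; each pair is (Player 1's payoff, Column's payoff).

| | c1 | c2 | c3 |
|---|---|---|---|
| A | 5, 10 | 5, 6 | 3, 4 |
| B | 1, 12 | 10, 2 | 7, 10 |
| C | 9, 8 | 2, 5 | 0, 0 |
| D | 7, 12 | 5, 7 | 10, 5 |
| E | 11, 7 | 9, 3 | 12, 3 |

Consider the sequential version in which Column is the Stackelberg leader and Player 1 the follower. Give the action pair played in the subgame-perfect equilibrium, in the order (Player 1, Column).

(E, c1)

Work backward from Player 1's decision.
- c1: Player 1 compares 5, 1, 9, 7, 11 and picks E; Column would get 7.
- c2: Player 1 compares 5, 10, 2, 5, 9 and picks B; Column would get 2.
- c3: Player 1 compares 3, 7, 0, 10, 12 and picks E; Column would get 3.
Maximizing over 7, 2, 3, Column chooses c1. Subgame-perfect outcome: (E, c1) with payoffs (11, 7).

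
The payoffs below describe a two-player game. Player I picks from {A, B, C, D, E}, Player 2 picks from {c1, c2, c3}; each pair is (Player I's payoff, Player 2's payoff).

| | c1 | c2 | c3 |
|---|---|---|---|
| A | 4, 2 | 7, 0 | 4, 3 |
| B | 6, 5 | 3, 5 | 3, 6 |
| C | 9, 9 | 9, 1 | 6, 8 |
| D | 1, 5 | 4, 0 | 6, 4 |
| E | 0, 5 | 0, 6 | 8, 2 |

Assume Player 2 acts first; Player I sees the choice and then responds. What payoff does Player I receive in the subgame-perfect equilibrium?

9

Solve by backward induction (Player 2 leads).
- c1 → Player I plays C (best of 4, 6, 9, 1, 0); Player 2 gets 9.
- c2 → Player I plays C (best of 7, 3, 9, 4, 0); Player 2 gets 1.
- c3 → Player I plays E (best of 4, 3, 6, 6, 8); Player 2 gets 2.
Player 2's induced payoffs are 9, 1, 2, so Player 2 commits to c1. Subgame-perfect outcome: (C, c1) with payoffs (9, 9).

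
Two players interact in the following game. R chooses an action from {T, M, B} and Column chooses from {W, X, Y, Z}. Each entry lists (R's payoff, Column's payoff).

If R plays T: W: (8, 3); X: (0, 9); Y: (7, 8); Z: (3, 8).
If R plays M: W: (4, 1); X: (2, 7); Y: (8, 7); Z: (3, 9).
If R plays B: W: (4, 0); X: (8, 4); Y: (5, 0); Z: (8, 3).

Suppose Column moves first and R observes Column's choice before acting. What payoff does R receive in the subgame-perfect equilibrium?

8

R best-responds to each possible Column move:
- W: R compares 8, 4, 4 and picks T; Column would get 3.
- X: R compares 0, 2, 8 and picks B; Column would get 4.
- Y: R compares 7, 8, 5 and picks M; Column would get 7.
- Z: R compares 3, 3, 8 and picks B; Column would get 3.
Column's induced payoffs are 3, 4, 7, 3, so Column commits to Y. Subgame-perfect outcome: (M, Y) with payoffs (8, 7).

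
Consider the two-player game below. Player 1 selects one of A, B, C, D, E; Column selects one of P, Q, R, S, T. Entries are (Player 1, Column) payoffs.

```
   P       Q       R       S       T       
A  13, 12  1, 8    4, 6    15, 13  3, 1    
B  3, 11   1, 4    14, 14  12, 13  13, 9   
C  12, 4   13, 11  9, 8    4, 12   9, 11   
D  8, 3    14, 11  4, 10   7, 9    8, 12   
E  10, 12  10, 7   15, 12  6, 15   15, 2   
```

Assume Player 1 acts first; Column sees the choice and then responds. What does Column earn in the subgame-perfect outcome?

13

Column best-responds to each possible Player 1 move:
- A: BR = S, leader payoff 15.
- B: BR = R, leader payoff 14.
- C: BR = S, leader payoff 4.
- D: BR = T, leader payoff 8.
- E: BR = S, leader payoff 6.
Among 15, 14, 4, 8, 6, the best is 15 at A. Subgame-perfect outcome: (A, S) with payoffs (15, 13).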